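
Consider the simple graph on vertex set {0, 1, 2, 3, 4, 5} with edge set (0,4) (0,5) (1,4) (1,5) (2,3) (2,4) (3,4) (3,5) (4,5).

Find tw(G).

A width-2 tree decomposition is:
Bags: B1 = {3, 4, 5}  B2 = {2, 3, 4}  B3 = {1, 4, 5}  B4 = {0, 4, 5}
Tree: B1–B2, B1–B3, B1–B4
Each bag holds 3 vertices, so the decomposition has width 2, which upper-bounds the treewidth. On the other hand G contains the 3-clique {2, 3, 4}. A clique must lie in a single bag of any decomposition, so no decomposition can have width below 2. Hence tw(G) = 2 exactly.

2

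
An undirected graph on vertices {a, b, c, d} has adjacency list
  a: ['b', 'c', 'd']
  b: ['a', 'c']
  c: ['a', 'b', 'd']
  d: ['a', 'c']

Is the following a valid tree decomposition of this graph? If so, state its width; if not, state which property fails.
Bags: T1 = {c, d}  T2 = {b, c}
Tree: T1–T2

No — vertex a appears in no bag.

A tree decomposition must satisfy three properties: every vertex lies in some bag; for every edge, both endpoints lie together in some bag; and for every vertex, the bags containing it form a connected subtree. Here vertex a appears in no bag, so the decomposition is invalid.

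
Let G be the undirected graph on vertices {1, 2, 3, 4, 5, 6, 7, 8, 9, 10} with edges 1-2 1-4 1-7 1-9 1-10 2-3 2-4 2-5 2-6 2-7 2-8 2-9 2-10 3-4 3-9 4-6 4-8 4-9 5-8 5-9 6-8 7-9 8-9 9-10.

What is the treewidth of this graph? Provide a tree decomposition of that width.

Each bag holds 4 vertices, so the decomposition has width 3, which upper-bounds the treewidth. Conversely, {2, 4, 8, 9} is a clique of size 4, and the vertices of any clique must share a bag in every tree decomposition; so some bag has ≥ 4 vertices and tw(G) ≥ 3. Combining the bounds, tw(G) = 3.

Treewidth 3.
Bags: B1 = {2, 4, 8, 9}  B2 = {1, 2, 4, 9}  B3 = {2, 4, 6, 8}  B4 = {1, 2, 9, 10}  B5 = {1, 2, 7, 9}  B6 = {2, 3, 4, 9}  B7 = {2, 5, 8, 9}
Tree: B1–B2, B1–B3, B2–B4, B4–B5, B2–B6, B1–B7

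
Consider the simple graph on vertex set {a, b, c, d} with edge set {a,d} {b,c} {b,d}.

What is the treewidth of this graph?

A width-1 tree decomposition is:
Bags: B1 = {b, c}  B2 = {b, d}  B3 = {a, d}
Tree: B1–B2, B2–B3
Every bag has size at most 2, so the width is 2 − 1 = 1 and tw(G) ≤ 1. G has an edge, so its treewidth is at least 1. Therefore the treewidth is 1.

1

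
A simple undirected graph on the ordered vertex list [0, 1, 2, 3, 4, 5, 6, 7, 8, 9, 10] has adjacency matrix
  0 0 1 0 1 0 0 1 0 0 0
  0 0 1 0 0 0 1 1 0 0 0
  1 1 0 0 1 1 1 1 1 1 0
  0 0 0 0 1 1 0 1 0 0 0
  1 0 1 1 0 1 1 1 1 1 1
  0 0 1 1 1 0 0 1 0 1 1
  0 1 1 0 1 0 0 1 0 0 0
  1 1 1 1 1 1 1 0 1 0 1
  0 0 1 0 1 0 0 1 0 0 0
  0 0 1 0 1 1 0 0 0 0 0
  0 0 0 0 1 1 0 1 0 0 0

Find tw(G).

3

A width-3 tree decomposition is:
Bags: B1 = {1, 2, 6, 7}  B2 = {2, 4, 6, 7}  B3 = {2, 4, 5, 7}  B4 = {3, 4, 5, 7}  B5 = {2, 4, 5, 9}  B6 = {2, 4, 7, 8}  B7 = {4, 5, 7, 10}  B8 = {0, 2, 4, 7}
Tree: B1–B2, B2–B3, B3–B4, B3–B5, B2–B6, B4–B7, B2–B8
The largest bag has 4 vertices, giving width 3; this decomposition certifies tw(G) ≤ 3. Conversely, {1, 2, 6, 7} is a clique of size 4, and the vertices of any clique must share a bag in every tree decomposition; so some bag has ≥ 4 vertices and tw(G) ≥ 3. Hence tw(G) = 3 exactly.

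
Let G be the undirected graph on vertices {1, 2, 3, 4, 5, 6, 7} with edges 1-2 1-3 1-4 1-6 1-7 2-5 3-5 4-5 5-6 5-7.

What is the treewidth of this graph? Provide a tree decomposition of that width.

The largest bag has 3 vertices, giving width 2; this decomposition certifies tw(G) ≤ 2. For the lower bound, G contains the cycle 1–4–5–2–1, so G is not a forest; only forests have treewidth ≤ 1, hence tw(G) ≥ 2. Therefore the treewidth is 2.

Treewidth 2.
One such decomposition:
Bags: B1 = {1, 4, 5}  B2 = {1, 2, 5}  B3 = {1, 5, 7}  B4 = {1, 5, 6}  B5 = {1, 3, 5}
Tree: B1–B2, B2–B3, B3–B4, B4–B5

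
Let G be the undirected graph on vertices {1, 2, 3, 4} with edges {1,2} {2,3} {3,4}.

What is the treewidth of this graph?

1

A width-1 tree decomposition is:
Bags: B1 = {3, 4}  B2 = {2, 3}  B3 = {1, 2}
Tree: B1–B2, B2–B3
Every bag has size at most 2, so the width is 2 − 1 = 1 and tw(G) ≤ 1. Any graph with an edge has treewidth ≥ 1, and G has the edge 3–4. Therefore the treewidth is 1.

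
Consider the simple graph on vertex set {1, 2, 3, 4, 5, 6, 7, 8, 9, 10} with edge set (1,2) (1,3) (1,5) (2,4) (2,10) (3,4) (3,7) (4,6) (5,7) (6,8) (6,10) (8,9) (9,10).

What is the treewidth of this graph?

2

A width-2 tree decomposition is:
Bags: B1 = {6, 8, 9}  B2 = {6, 9, 10}  B3 = {4, 6, 10}  B4 = {2, 4, 10}  B5 = {2, 3, 4}  B6 = {1, 2, 3}  B7 = {1, 3, 7}  B8 = {1, 5, 7}
Tree: B1–B2, B2–B3, B3–B4, B4–B5, B5–B6, B6–B7, B7–B8
The largest bag has 3 vertices, giving width 2; this decomposition certifies tw(G) ≤ 2. Since 8–9–10–6–8 is a cycle in G, G is not acyclic. Forests are exactly the graphs of treewidth ≤ 1, so tw(G) ≥ 2. Therefore the treewidth is 2.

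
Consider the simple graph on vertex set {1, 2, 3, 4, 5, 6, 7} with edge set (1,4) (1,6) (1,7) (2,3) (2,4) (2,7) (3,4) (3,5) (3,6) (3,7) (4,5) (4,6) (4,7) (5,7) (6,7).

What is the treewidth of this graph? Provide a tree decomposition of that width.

Treewidth 3.
One optimal decomposition is:
Bags: B1 = {3, 4, 5, 7}  B2 = {2, 3, 4, 7}  B3 = {3, 4, 6, 7}  B4 = {1, 4, 6, 7}
Tree: B1–B2, B2–B3, B3–B4

The largest bag has 4 vertices, giving width 3; this decomposition certifies tw(G) ≤ 3. On the other hand G contains the 4-clique {1, 4, 6, 7}. A clique must lie in a single bag of any decomposition, so no decomposition can have width below 3. Hence tw(G) = 3 exactly.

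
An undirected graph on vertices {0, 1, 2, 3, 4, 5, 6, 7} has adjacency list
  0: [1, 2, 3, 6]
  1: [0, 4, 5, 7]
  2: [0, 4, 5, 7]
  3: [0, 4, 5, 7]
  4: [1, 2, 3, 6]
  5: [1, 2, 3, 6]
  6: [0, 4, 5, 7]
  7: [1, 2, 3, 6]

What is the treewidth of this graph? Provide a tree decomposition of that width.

Treewidth 4.
One such decomposition:
Bags: B1 = {0, 3, 4, 5, 7}  B2 = {0, 1, 4, 5, 7}  B3 = {0, 2, 4, 5, 7}  B4 = {0, 4, 5, 6, 7}
Tree: B1–B2, B2–B3, B3–B4

The largest bag has 5 vertices, giving width 4; this decomposition certifies tw(G) ≤ 4. For the lower bound: the 5 vertex sets {0,3}, {1,4}, {2,7}, {5}, {6} are disjoint, each induces a connected subgraph, and every pair is joined by at least one edge of G. Contracting each set to a single vertex therefore yields K_{5} as a minor, and since treewidth is minor-monotone, tw(G) ≥ tw(K_{5}) = 4. The upper and lower bounds meet at 4, so that is the treewidth.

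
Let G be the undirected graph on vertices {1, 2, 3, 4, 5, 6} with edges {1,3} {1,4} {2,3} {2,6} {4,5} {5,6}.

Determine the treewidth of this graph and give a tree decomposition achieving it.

The largest bag has 3 vertices, giving width 2; this decomposition certifies tw(G) ≤ 2. For the lower bound, G contains the cycle 6–5–4–1–3–2–6, so G is not a forest; only forests have treewidth ≤ 1, hence tw(G) ≥ 2. Hence tw(G) = 2 exactly.

Treewidth 2.
One such decomposition:
Bags: B1 = {4, 5, 6}  B2 = {1, 4, 6}  B3 = {1, 3, 6}  B4 = {2, 3, 6}
Tree: B1–B2, B2–B3, B3–B4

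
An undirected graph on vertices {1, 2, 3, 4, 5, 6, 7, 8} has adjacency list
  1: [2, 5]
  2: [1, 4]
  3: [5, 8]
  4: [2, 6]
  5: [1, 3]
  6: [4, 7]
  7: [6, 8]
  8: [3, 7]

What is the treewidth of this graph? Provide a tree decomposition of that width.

Every bag has size at most 3, so the width is 3 − 1 = 2 and tw(G) ≤ 2. For the lower bound, G contains the cycle 4–2–1–5–3–8–7–6–4, so G is not a forest; only forests have treewidth ≤ 1, hence tw(G) ≥ 2. Therefore the treewidth is 2.

Treewidth 2.
One such decomposition:
Bags: B1 = {1, 2, 4}  B2 = {1, 4, 5}  B3 = {3, 4, 5}  B4 = {3, 4, 8}  B5 = {4, 7, 8}  B6 = {4, 6, 7}
Tree: B1–B2, B2–B3, B3–B4, B4–B5, B5–B6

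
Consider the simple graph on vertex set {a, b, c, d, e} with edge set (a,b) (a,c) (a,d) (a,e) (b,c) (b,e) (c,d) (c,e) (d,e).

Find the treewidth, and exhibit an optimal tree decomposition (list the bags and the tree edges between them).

The largest bag has 4 vertices, giving width 3; this decomposition certifies tw(G) ≤ 3. For the lower bound, the 4 vertices {a, c, d, e} are pairwise adjacent, and any tree decomposition puts a clique entirely inside one bag — forcing width ≥ 3. Therefore the treewidth is 3.

Treewidth 3.
Bags: B1 = {a, b, c, e}  B2 = {a, c, d, e}
Tree: B1–B2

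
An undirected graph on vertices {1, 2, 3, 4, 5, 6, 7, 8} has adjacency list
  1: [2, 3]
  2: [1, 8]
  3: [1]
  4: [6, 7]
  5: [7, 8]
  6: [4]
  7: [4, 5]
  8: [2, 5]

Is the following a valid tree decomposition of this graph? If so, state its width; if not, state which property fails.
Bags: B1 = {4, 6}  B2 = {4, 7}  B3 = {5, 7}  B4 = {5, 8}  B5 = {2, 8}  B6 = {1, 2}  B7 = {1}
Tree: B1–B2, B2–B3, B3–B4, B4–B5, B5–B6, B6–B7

No — vertex 3 appears in no bag.

A tree decomposition must satisfy three properties: every vertex lies in some bag; for every edge, both endpoints lie together in some bag; and for every vertex, the bags containing it form a connected subtree. Here vertex 3 appears in no bag, so the decomposition is invalid.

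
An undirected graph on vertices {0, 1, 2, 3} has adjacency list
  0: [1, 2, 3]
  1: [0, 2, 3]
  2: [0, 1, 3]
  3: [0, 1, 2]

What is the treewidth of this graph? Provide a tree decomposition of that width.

Treewidth 3.
Bags: B1 = {0, 1, 2, 3}
Tree: (single bag)

A single bag containing all 4 vertices is trivially a valid decomposition of width 3. On the other hand G contains the 4-clique {0, 1, 2, 3}. A clique must lie in a single bag of any decomposition, so no decomposition can have width below 3. Therefore the treewidth is 3.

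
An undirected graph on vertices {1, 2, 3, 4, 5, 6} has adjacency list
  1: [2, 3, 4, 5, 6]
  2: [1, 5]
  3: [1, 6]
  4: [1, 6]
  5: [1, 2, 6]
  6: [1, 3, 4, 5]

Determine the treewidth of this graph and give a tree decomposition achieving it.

Treewidth 2.
One such decomposition:
Bags: B1 = {1, 5, 6}  B2 = {1, 2, 5}  B3 = {1, 3, 6}  B4 = {1, 4, 6}
Tree: B1–B2, B1–B3, B3–B4

The largest bag has 3 vertices, giving width 2; this decomposition certifies tw(G) ≤ 2. On the other hand G contains the 3-clique {1, 2, 5}. A clique must lie in a single bag of any decomposition, so no decomposition can have width below 2. Combining the bounds, tw(G) = 2.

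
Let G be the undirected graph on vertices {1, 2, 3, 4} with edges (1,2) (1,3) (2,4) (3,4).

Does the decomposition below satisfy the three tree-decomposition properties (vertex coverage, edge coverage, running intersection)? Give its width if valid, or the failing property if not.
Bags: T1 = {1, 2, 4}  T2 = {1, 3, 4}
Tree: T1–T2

Yes; width 2.

Checking the three conditions: (i) the bags cover all of {1, 2, 3, 4}; (ii) for each edge, some bag contains both endpoints; (iii) the bags containing any fixed vertex form a subtree. All hold, so the decomposition is valid with width 3 − 1 = 2.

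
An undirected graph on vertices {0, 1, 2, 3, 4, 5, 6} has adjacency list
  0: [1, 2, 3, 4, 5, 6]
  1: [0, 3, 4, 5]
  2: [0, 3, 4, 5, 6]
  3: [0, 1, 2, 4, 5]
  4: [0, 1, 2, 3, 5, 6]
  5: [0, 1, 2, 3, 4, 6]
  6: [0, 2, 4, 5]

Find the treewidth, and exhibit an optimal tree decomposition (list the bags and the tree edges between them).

Treewidth 4.
One optimal decomposition is:
Bags: B1 = {0, 2, 3, 4, 5}  B2 = {0, 1, 3, 4, 5}  B3 = {0, 2, 4, 5, 6}
Tree: B1–B2, B1–B3

The largest bag has 5 vertices, giving width 4; this decomposition certifies tw(G) ≤ 4. Conversely, {0, 1, 3, 4, 5} is a clique of size 5, and the vertices of any clique must share a bag in every tree decomposition; so some bag has ≥ 5 vertices and tw(G) ≥ 4. Hence tw(G) = 4 exactly.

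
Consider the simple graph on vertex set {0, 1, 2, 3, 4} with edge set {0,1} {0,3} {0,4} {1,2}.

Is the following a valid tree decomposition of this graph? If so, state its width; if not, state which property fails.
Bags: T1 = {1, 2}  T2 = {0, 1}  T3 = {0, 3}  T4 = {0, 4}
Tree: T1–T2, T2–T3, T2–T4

Yes; width 1.

Checking the three conditions: (i) the bags cover all of {0, 1, 2, 3, 4}; (ii) for each edge, some bag contains both endpoints; (iii) the bags containing any fixed vertex form a subtree. All hold, so the decomposition is valid with width 2 − 1 = 1.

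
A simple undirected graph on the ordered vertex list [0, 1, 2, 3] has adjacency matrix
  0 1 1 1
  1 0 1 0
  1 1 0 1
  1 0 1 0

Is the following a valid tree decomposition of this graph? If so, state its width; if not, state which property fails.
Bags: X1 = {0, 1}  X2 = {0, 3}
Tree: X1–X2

No — vertex 2 appears in no bag.

A tree decomposition must satisfy three properties: every vertex lies in some bag; for every edge, both endpoints lie together in some bag; and for every vertex, the bags containing it form a connected subtree. Here vertex 2 appears in no bag, so the decomposition is invalid.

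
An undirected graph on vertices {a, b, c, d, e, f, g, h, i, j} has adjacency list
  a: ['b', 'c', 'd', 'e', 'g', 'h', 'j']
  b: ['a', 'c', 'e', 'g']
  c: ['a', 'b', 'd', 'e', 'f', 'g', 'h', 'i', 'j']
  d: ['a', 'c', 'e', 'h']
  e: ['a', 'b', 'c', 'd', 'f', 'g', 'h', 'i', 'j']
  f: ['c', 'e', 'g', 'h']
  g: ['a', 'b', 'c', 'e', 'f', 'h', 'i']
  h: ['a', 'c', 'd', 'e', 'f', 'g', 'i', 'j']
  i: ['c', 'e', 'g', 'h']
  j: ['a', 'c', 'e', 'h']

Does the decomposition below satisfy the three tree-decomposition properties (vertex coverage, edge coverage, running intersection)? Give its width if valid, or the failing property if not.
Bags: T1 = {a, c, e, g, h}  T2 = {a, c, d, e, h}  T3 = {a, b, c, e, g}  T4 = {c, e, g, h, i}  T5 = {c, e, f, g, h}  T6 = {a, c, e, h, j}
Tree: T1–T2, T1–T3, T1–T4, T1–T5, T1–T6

Every vertex of G appears in some bag (union = {a, b, c, d, e, f, g, h, i, j}); every edge is covered by a bag; and for each vertex v the set of bags containing v is connected in the bag tree. The decomposition is therefore valid. The largest bag has 5 vertices, so the width is 4.

Yes; width 4.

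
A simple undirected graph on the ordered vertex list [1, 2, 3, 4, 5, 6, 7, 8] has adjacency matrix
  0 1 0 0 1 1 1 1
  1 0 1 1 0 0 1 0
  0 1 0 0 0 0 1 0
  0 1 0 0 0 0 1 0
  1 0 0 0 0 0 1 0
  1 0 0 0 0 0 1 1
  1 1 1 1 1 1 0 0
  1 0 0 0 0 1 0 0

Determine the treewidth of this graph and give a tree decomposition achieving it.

The largest bag has 3 vertices, giving width 2; this decomposition certifies tw(G) ≤ 2. For the lower bound, the 3 vertices {1, 6, 8} are pairwise adjacent, and any tree decomposition puts a clique entirely inside one bag — forcing width ≥ 2. The upper and lower bounds meet at 2, so that is the treewidth.

Treewidth 2.
Bags: B1 = {1, 2, 7}  B2 = {2, 4, 7}  B3 = {2, 3, 7}  B4 = {1, 6, 7}  B5 = {1, 5, 7}  B6 = {1, 6, 8}
Tree: B1–B2, B1–B3, B1–B4, B1–B5, B4–B6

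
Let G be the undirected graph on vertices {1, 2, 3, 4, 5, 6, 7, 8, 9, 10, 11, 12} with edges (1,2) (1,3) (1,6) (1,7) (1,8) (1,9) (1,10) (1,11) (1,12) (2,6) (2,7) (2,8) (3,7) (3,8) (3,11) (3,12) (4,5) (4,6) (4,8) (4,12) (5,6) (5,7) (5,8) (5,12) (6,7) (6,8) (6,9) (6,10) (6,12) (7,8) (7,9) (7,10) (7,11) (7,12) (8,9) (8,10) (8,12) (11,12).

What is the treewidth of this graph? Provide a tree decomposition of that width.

Treewidth 4.
One optimal decomposition is:
Bags: B1 = {1, 6, 7, 8, 12}  B2 = {1, 3, 7, 8, 12}  B3 = {5, 6, 7, 8, 12}  B4 = {1, 6, 7, 8, 9}  B5 = {1, 3, 7, 11, 12}  B6 = {1, 6, 7, 8, 10}  B7 = {4, 5, 6, 8, 12}  B8 = {1, 2, 6, 7, 8}
Tree: B1–B2, B1–B3, B1–B4, B2–B5, B1–B6, B3–B7, B4–B8

The largest bag has 5 vertices, giving width 4; this decomposition certifies tw(G) ≤ 4. Conversely, {4, 5, 6, 8, 12} is a clique of size 5, and the vertices of any clique must share a bag in every tree decomposition; so some bag has ≥ 5 vertices and tw(G) ≥ 4. The upper and lower bounds meet at 4, so that is the treewidth.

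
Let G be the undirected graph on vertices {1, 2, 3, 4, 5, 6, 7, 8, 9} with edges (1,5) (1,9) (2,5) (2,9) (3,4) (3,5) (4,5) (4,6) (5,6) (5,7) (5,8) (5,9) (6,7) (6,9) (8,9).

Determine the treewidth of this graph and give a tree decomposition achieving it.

Each bag holds 3 vertices, so the decomposition has width 2, which upper-bounds the treewidth. On the other hand G contains the 3-clique {5, 8, 9}. A clique must lie in a single bag of any decomposition, so no decomposition can have width below 2. The upper and lower bounds meet at 2, so that is the treewidth.

Treewidth 2.
One optimal decomposition is:
Bags: B1 = {4, 5, 6}  B2 = {5, 6, 9}  B3 = {1, 5, 9}  B4 = {3, 4, 5}  B5 = {5, 6, 7}  B6 = {2, 5, 9}  B7 = {5, 8, 9}
Tree: B1–B2, B2–B3, B1–B4, B2–B5, B2–B6, B3–B7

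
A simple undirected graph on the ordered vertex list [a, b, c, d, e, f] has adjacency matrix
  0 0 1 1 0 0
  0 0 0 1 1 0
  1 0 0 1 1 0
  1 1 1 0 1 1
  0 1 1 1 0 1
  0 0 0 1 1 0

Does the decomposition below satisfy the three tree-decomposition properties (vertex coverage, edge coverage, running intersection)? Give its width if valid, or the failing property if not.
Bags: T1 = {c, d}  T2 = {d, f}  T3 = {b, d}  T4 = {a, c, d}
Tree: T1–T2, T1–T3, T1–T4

No — vertex e appears in no bag.

A tree decomposition must satisfy three properties: every vertex lies in some bag; for every edge, both endpoints lie together in some bag; and for every vertex, the bags containing it form a connected subtree. Here vertex e appears in no bag, so the decomposition is invalid.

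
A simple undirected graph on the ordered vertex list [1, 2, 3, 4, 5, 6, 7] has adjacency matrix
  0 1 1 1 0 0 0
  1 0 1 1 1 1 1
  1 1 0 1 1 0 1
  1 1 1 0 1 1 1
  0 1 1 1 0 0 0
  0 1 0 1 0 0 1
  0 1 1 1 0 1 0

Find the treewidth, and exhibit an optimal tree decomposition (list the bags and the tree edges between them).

Each bag holds 4 vertices, so the decomposition has width 3, which upper-bounds the treewidth. On the other hand G contains the 4-clique {1, 2, 3, 4}. A clique must lie in a single bag of any decomposition, so no decomposition can have width below 3. Hence tw(G) = 3 exactly.

Treewidth 3.
One such decomposition:
Bags: B1 = {1, 2, 3, 4}  B2 = {2, 3, 4, 7}  B3 = {2, 4, 6, 7}  B4 = {2, 3, 4, 5}
Tree: B1–B2, B2–B3, B2–B4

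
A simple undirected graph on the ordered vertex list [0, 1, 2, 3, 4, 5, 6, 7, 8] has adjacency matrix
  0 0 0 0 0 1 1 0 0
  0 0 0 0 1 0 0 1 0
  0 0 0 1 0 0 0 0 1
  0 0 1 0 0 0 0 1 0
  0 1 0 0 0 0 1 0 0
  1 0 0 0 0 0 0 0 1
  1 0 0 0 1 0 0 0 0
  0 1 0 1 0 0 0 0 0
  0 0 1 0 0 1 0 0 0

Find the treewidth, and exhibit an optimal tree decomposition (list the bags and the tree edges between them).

Every bag has size at most 3, so the width is 3 − 1 = 2 and tw(G) ≤ 2. For the lower bound, G contains the cycle 8–2–3–7–1–4–6–0–5–8, so G is not a forest; only forests have treewidth ≤ 1, hence tw(G) ≥ 2. Therefore the treewidth is 2.

Treewidth 2.
One such decomposition:
Bags: B1 = {2, 3, 8}  B2 = {3, 7, 8}  B3 = {1, 7, 8}  B4 = {1, 4, 8}  B5 = {4, 6, 8}  B6 = {0, 6, 8}  B7 = {0, 5, 8}
Tree: B1–B2, B2–B3, B3–B4, B4–B5, B5–B6, B6–B7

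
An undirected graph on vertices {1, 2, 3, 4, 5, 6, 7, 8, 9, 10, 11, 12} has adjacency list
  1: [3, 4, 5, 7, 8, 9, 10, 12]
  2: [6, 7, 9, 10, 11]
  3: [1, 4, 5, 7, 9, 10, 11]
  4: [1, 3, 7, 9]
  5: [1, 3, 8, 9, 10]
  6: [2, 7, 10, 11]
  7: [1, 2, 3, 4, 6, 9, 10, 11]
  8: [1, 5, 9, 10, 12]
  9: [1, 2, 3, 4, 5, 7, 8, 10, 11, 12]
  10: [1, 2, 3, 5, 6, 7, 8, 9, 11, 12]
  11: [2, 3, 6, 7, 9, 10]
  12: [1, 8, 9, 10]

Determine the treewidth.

A width-4 tree decomposition is:
Bags: B1 = {1, 3, 4, 7, 9}  B2 = {1, 3, 7, 9, 10}  B3 = {3, 7, 9, 10, 11}  B4 = {1, 3, 5, 9, 10}  B5 = {1, 5, 8, 9, 10}  B6 = {1, 8, 9, 10, 12}  B7 = {2, 7, 9, 10, 11}  B8 = {2, 6, 7, 10, 11}
Tree: B1–B2, B2–B3, B2–B4, B4–B5, B5–B6, B3–B7, B7–B8
Every bag has size at most 5, so the width is 5 − 1 = 4 and tw(G) ≤ 4. Conversely, {1, 8, 9, 10, 12} is a clique of size 5, and the vertices of any clique must share a bag in every tree decomposition; so some bag has ≥ 5 vertices and tw(G) ≥ 4. The upper and lower bounds meet at 4, so that is the treewidth.

4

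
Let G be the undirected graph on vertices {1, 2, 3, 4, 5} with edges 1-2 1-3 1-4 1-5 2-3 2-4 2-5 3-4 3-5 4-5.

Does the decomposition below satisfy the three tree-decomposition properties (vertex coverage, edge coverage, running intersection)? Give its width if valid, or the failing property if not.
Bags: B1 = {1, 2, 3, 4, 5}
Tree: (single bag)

Yes; width 4.

Checking the three conditions: (i) the bags cover all of {1, 2, 3, 4, 5}; (ii) for each edge, some bag contains both endpoints; (iii) the bags containing any fixed vertex form a subtree. All hold, so the decomposition is valid with width 5 − 1 = 4.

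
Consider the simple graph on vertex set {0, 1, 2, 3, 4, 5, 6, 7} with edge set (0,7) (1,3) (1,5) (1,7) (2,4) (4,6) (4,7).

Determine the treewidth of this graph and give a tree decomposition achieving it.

Treewidth 1.
One such decomposition:
Bags: B1 = {1, 7}  B2 = {4, 7}  B3 = {4, 6}  B4 = {1, 3}  B5 = {1, 5}  B6 = {2, 4}  B7 = {0, 7}
Tree: B1–B2, B2–B3, B1–B4, B1–B5, B3–B6, B2–B7

Every bag has size at most 2, so the width is 2 − 1 = 1 and tw(G) ≤ 1. Any graph with an edge has treewidth ≥ 1, and G has the edge 1–7. Hence tw(G) = 1 exactly.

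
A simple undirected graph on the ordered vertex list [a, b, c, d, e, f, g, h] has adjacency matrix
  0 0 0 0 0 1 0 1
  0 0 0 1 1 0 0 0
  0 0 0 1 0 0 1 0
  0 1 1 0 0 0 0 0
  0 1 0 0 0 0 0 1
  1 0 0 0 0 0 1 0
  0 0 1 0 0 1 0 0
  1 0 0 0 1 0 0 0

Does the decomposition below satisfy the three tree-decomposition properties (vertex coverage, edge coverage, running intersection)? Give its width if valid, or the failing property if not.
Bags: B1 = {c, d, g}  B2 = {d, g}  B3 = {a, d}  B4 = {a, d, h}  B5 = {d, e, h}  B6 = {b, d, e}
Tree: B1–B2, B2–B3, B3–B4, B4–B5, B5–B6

No — vertex f appears in no bag.

A tree decomposition must satisfy three properties: every vertex lies in some bag; for every edge, both endpoints lie together in some bag; and for every vertex, the bags containing it form a connected subtree. Here vertex f appears in no bag, so the decomposition is invalid.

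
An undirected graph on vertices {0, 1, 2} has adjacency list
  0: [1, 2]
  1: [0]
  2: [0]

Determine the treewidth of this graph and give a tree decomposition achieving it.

Every bag has size at most 2, so the width is 2 − 1 = 1 and tw(G) ≤ 1. Since G has at least one edge (e.g. 1–0), it is not an edgeless graph, so tw(G) ≥ 1. The upper and lower bounds meet at 1, so that is the treewidth.

Treewidth 1.
Bags: B1 = {0, 1}  B2 = {0, 2}
Tree: B1–B2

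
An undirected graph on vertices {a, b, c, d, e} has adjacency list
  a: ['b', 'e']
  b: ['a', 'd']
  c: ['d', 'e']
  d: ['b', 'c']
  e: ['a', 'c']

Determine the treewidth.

A width-2 tree decomposition is:
Bags: B1 = {b, c, d}  B2 = {a, b, c}  B3 = {a, c, e}
Tree: B1–B2, B2–B3
Every bag has size at most 3, so the width is 3 − 1 = 2 and tw(G) ≤ 2. For the lower bound, G contains the cycle c–d–b–a–e–c, so G is not a forest; only forests have treewidth ≤ 1, hence tw(G) ≥ 2. The upper and lower bounds meet at 2, so that is the treewidth.

2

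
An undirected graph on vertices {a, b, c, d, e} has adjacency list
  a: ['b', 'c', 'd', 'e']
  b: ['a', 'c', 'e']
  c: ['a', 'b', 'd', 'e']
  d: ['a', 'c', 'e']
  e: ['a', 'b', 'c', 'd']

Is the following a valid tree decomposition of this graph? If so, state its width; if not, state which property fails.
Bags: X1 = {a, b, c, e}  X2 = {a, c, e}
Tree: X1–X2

No — vertex d appears in no bag.

A tree decomposition must satisfy three properties: every vertex lies in some bag; for every edge, both endpoints lie together in some bag; and for every vertex, the bags containing it form a connected subtree. Here vertex d appears in no bag, so the decomposition is invalid.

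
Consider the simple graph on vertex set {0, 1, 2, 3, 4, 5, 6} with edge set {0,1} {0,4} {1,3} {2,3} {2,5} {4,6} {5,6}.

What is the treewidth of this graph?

A width-2 tree decomposition is:
Bags: B1 = {1, 2, 3}  B2 = {0, 1, 2}  B3 = {0, 2, 4}  B4 = {2, 4, 6}  B5 = {2, 5, 6}
Tree: B1–B2, B2–B3, B3–B4, B4–B5
Each bag holds 3 vertices, so the decomposition has width 2, which upper-bounds the treewidth. The edges 2–3–1–0–4–6–5–2 form a cycle, so G is not a tree and its treewidth is at least 2. The upper and lower bounds meet at 2, so that is the treewidth.

2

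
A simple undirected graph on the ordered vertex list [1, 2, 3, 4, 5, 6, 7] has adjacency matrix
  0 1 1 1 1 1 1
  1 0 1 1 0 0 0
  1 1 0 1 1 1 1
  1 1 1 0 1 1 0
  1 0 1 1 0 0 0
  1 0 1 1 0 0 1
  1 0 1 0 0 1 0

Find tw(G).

3

A width-3 tree decomposition is:
Bags: B1 = {1, 3, 6, 7}  B2 = {1, 3, 4, 6}  B3 = {1, 3, 4, 5}  B4 = {1, 2, 3, 4}
Tree: B1–B2, B2–B3, B2–B4
The largest bag has 4 vertices, giving width 3; this decomposition certifies tw(G) ≤ 3. Conversely, {1, 2, 3, 4} is a clique of size 4, and the vertices of any clique must share a bag in every tree decomposition; so some bag has ≥ 4 vertices and tw(G) ≥ 3. Combining the bounds, tw(G) = 3.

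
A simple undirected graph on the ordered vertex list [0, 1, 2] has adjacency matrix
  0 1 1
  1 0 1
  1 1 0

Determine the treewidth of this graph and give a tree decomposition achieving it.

With just one bag of size 3, the width is 3 − 1 = 2, so tw(G) ≤ 2. Conversely, {0, 1, 2} is a clique of size 3, and the vertices of any clique must share a bag in every tree decomposition; so some bag has ≥ 3 vertices and tw(G) ≥ 2. Combining the bounds, tw(G) = 2.

Treewidth 2.
Bags: B1 = {0, 1, 2}
Tree: (single bag)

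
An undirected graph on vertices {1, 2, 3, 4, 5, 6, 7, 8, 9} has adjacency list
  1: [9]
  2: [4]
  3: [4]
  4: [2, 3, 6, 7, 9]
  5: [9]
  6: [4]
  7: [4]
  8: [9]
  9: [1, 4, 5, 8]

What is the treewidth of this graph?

A width-1 tree decomposition is:
Bags: B1 = {3, 4}  B2 = {4, 9}  B3 = {8, 9}  B4 = {1, 9}  B5 = {4, 6}  B6 = {2, 4}  B7 = {5, 9}  B8 = {4, 7}
Tree: B1–B2, B2–B3, B3–B4, B1–B5, B5–B6, B2–B7, B6–B8
The largest bag has 2 vertices, giving width 1; this decomposition certifies tw(G) ≤ 1. Since G has at least one edge (e.g. 4–3), it is not an edgeless graph, so tw(G) ≥ 1. The upper and lower bounds meet at 1, so that is the treewidth.

1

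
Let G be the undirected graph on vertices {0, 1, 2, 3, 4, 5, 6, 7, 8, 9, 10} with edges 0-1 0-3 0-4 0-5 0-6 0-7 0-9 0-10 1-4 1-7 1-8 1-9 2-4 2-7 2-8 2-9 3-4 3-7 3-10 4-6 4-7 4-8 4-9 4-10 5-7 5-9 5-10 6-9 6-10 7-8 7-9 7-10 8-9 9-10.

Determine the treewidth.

4

A width-4 tree decomposition is:
Bags: B1 = {0, 1, 4, 7, 9}  B2 = {1, 4, 7, 8, 9}  B3 = {0, 4, 7, 9, 10}  B4 = {0, 4, 6, 9, 10}  B5 = {0, 3, 4, 7, 10}  B6 = {2, 4, 7, 8, 9}  B7 = {0, 5, 7, 9, 10}
Tree: B1–B2, B1–B3, B3–B4, B3–B5, B2–B6, B3–B7
The largest bag has 5 vertices, giving width 4; this decomposition certifies tw(G) ≤ 4. Conversely, {0, 4, 6, 9, 10} is a clique of size 5, and the vertices of any clique must share a bag in every tree decomposition; so some bag has ≥ 5 vertices and tw(G) ≥ 4. The upper and lower bounds meet at 4, so that is the treewidth.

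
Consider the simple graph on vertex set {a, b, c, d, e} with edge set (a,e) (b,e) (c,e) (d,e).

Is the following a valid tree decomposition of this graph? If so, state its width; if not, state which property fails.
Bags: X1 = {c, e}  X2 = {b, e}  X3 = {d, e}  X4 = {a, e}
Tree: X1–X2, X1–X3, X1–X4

Checking the three conditions: (i) the bags cover all of {a, b, c, d, e}; (ii) for each edge, some bag contains both endpoints; (iii) the bags containing any fixed vertex form a subtree. All hold, so the decomposition is valid with width 2 − 1 = 1.

Yes; width 1.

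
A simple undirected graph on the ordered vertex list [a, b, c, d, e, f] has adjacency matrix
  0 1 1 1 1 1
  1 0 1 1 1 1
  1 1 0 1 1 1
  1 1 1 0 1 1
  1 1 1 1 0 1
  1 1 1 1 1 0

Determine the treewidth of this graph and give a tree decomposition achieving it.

With just one bag of size 6, the width is 6 − 1 = 5, so tw(G) ≤ 5. For the lower bound, the 6 vertices {a, b, c, d, e, f} are pairwise adjacent, and any tree decomposition puts a clique entirely inside one bag — forcing width ≥ 5. The upper and lower bounds meet at 5, so that is the treewidth.

Treewidth 5.
Bags: B1 = {a, b, c, d, e, f}
Tree: (single bag)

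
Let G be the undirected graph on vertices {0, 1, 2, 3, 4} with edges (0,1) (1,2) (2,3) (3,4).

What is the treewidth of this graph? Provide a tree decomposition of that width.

Treewidth 1.
Bags: B1 = {3, 4}  B2 = {2, 3}  B3 = {1, 2}  B4 = {0, 1}
Tree: B1–B2, B2–B3, B3–B4

Every bag has size at most 2, so the width is 2 − 1 = 1 and tw(G) ≤ 1. Any graph with an edge has treewidth ≥ 1, and G has the edge 4–3. Therefore the treewidth is 1.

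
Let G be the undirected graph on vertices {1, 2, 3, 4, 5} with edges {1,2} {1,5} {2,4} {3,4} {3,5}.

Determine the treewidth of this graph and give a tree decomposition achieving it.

Every bag has size at most 3, so the width is 3 − 1 = 2 and tw(G) ≤ 2. For the lower bound, G contains the cycle 1–5–3–4–2–1, so G is not a forest; only forests have treewidth ≤ 1, hence tw(G) ≥ 2. The upper and lower bounds meet at 2, so that is the treewidth.

Treewidth 2.
One optimal decomposition is:
Bags: B1 = {1, 3, 5}  B2 = {1, 3, 4}  B3 = {1, 2, 4}
Tree: B1–B2, B2–B3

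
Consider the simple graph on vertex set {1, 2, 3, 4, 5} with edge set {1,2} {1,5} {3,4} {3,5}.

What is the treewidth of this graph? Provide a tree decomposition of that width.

Treewidth 1.
One such decomposition:
Bags: B1 = {3, 5}  B2 = {1, 5}  B3 = {1, 2}  B4 = {3, 4}
Tree: B1–B2, B2–B3, B1–B4

Every bag has size at most 2, so the width is 2 − 1 = 1 and tw(G) ≤ 1. Since G has at least one edge (e.g. 5–3), it is not an edgeless graph, so tw(G) ≥ 1. Therefore the treewidth is 1.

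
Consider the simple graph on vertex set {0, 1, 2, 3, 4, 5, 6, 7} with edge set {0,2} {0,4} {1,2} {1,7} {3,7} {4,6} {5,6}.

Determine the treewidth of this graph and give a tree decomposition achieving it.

Each bag holds 2 vertices, so the decomposition has width 1, which upper-bounds the treewidth. Any graph with an edge has treewidth ≥ 1, and G has the edge 3–7. Hence tw(G) = 1 exactly.

Treewidth 1.
Bags: B1 = {3, 7}  B2 = {1, 7}  B3 = {1, 2}  B4 = {0, 2}  B5 = {0, 4}  B6 = {4, 6}  B7 = {5, 6}
Tree: B1–B2, B2–B3, B3–B4, B4–B5, B5–B6, B6–B7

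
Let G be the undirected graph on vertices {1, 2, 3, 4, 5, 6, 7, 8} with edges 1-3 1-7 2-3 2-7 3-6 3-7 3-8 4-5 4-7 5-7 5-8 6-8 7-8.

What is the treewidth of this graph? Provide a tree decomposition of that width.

Treewidth 2.
One optimal decomposition is:
Bags: B1 = {3, 6, 8}  B2 = {3, 7, 8}  B3 = {5, 7, 8}  B4 = {2, 3, 7}  B5 = {4, 5, 7}  B6 = {1, 3, 7}
Tree: B1–B2, B2–B3, B2–B4, B3–B5, B2–B6

Each bag holds 3 vertices, so the decomposition has width 2, which upper-bounds the treewidth. Conversely, {3, 6, 8} is a clique of size 3, and the vertices of any clique must share a bag in every tree decomposition; so some bag has ≥ 3 vertices and tw(G) ≥ 2. Combining the bounds, tw(G) = 2.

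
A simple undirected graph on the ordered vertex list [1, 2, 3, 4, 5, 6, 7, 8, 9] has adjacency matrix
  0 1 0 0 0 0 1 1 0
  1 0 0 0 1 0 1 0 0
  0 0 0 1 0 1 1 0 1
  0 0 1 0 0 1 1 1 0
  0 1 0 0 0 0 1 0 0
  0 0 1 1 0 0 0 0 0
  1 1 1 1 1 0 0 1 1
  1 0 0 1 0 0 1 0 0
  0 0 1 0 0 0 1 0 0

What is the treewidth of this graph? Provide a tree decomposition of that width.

Treewidth 2.
Bags: B1 = {4, 7, 8}  B2 = {1, 7, 8}  B3 = {1, 2, 7}  B4 = {3, 4, 7}  B5 = {3, 7, 9}  B6 = {3, 4, 6}  B7 = {2, 5, 7}
Tree: B1–B2, B2–B3, B1–B4, B4–B5, B4–B6, B3–B7

Each bag holds 3 vertices, so the decomposition has width 2, which upper-bounds the treewidth. Conversely, {3, 4, 6} is a clique of size 3, and the vertices of any clique must share a bag in every tree decomposition; so some bag has ≥ 3 vertices and tw(G) ≥ 2. Hence tw(G) = 2 exactly.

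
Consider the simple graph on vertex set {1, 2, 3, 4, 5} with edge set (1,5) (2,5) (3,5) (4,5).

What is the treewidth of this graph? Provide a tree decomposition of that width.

Each bag holds 2 vertices, so the decomposition has width 1, which upper-bounds the treewidth. G has an edge, so its treewidth is at least 1. The upper and lower bounds meet at 1, so that is the treewidth.

Treewidth 1.
Bags: B1 = {2, 5}  B2 = {4, 5}  B3 = {1, 5}  B4 = {3, 5}
Tree: B1–B2, B2–B3, B1–B4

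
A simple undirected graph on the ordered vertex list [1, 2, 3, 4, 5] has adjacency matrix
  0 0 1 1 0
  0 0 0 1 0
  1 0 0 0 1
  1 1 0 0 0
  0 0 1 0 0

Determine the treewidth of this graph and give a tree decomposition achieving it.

Treewidth 1.
One optimal decomposition is:
Bags: B1 = {2, 4}  B2 = {1, 4}  B3 = {1, 3}  B4 = {3, 5}
Tree: B1–B2, B2–B3, B3–B4

Each bag holds 2 vertices, so the decomposition has width 1, which upper-bounds the treewidth. G has an edge, so its treewidth is at least 1. The upper and lower bounds meet at 1, so that is the treewidth.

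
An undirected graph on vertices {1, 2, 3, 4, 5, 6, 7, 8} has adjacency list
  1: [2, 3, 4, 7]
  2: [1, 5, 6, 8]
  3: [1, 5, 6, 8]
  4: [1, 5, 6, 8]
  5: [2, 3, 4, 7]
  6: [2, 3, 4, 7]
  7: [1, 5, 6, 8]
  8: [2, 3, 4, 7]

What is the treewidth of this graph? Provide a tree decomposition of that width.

The largest bag has 5 vertices, giving width 4; this decomposition certifies tw(G) ≤ 4. For the lower bound: the 5 vertex sets {1,4}, {2,6}, {5,7}, {3}, {8} are disjoint, each induces a connected subgraph, and every pair is joined by at least one edge of G. Contracting each set to a single vertex therefore yields K_{5} as a minor, and since treewidth is minor-monotone, tw(G) ≥ tw(K_{5}) = 4. The upper and lower bounds meet at 4, so that is the treewidth.

Treewidth 4.
Bags: B1 = {1, 2, 3, 4, 7}  B2 = {2, 3, 4, 6, 7}  B3 = {2, 3, 4, 5, 7}  B4 = {2, 3, 4, 7, 8}
Tree: B1–B2, B2–B3, B3–B4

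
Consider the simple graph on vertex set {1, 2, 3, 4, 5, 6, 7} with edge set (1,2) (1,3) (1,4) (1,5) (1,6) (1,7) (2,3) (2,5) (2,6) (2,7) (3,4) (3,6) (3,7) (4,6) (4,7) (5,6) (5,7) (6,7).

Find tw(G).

A width-4 tree decomposition is:
Bags: B1 = {1, 3, 4, 6, 7}  B2 = {1, 2, 3, 6, 7}  B3 = {1, 2, 5, 6, 7}
Tree: B1–B2, B2–B3
Each bag holds 5 vertices, so the decomposition has width 4, which upper-bounds the treewidth. Conversely, {1, 2, 3, 6, 7} is a clique of size 5, and the vertices of any clique must share a bag in every tree decomposition; so some bag has ≥ 5 vertices and tw(G) ≥ 4. The upper and lower bounds meet at 4, so that is the treewidth.

4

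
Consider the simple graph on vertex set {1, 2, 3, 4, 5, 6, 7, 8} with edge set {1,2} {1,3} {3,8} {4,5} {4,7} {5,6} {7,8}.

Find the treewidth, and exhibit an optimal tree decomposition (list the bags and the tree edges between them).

Treewidth 1.
One optimal decomposition is:
Bags: B1 = {5, 6}  B2 = {4, 5}  B3 = {4, 7}  B4 = {7, 8}  B5 = {3, 8}  B6 = {1, 3}  B7 = {1, 2}
Tree: B1–B2, B2–B3, B3–B4, B4–B5, B5–B6, B6–B7

The largest bag has 2 vertices, giving width 1; this decomposition certifies tw(G) ≤ 1. G has an edge, so its treewidth is at least 1. Hence tw(G) = 1 exactly.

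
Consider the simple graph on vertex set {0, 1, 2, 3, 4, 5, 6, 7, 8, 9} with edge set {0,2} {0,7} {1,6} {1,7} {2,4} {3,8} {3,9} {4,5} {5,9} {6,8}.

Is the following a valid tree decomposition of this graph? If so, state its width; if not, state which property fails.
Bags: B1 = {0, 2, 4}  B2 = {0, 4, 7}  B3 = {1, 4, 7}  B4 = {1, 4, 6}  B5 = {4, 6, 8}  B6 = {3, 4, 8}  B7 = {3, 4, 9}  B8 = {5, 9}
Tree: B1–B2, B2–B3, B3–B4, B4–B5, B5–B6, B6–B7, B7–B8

No — edge (4,5) lies in no bag.

A tree decomposition must satisfy three properties: every vertex lies in some bag; for every edge, both endpoints lie together in some bag; and for every vertex, the bags containing it form a connected subtree. Here edge (4,5) lies in no bag, so the decomposition is invalid.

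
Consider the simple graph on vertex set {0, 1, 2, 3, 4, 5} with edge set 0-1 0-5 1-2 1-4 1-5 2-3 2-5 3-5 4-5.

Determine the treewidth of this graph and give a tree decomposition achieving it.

Treewidth 2.
Bags: B1 = {1, 4, 5}  B2 = {1, 2, 5}  B3 = {0, 1, 5}  B4 = {2, 3, 5}
Tree: B1–B2, B2–B3, B2–B4

Each bag holds 3 vertices, so the decomposition has width 2, which upper-bounds the treewidth. For the lower bound, the 3 vertices {0, 1, 5} are pairwise adjacent, and any tree decomposition puts a clique entirely inside one bag — forcing width ≥ 2. Combining the bounds, tw(G) = 2.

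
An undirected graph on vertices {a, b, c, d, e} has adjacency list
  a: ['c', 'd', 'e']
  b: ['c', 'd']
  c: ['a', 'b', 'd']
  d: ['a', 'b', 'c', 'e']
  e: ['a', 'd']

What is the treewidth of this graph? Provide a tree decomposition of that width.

Treewidth 2.
One optimal decomposition is:
Bags: B1 = {b, c, d}  B2 = {a, c, d}  B3 = {a, d, e}
Tree: B1–B2, B2–B3

The largest bag has 3 vertices, giving width 2; this decomposition certifies tw(G) ≤ 2. Conversely, {a, d, e} is a clique of size 3, and the vertices of any clique must share a bag in every tree decomposition; so some bag has ≥ 3 vertices and tw(G) ≥ 2. Hence tw(G) = 2 exactly.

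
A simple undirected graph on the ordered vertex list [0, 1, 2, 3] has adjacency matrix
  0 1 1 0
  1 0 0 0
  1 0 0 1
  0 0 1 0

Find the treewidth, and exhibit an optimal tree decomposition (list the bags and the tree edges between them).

Every bag has size at most 2, so the width is 2 − 1 = 1 and tw(G) ≤ 1. Any graph with an edge has treewidth ≥ 1, and G has the edge 3–2. The upper and lower bounds meet at 1, so that is the treewidth.

Treewidth 1.
One such decomposition:
Bags: B1 = {2, 3}  B2 = {0, 2}  B3 = {0, 1}
Tree: B1–B2, B2–B3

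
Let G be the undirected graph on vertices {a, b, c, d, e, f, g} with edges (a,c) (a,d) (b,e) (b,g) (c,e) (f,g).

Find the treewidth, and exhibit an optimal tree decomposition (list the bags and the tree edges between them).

The largest bag has 2 vertices, giving width 1; this decomposition certifies tw(G) ≤ 1. Since G has at least one edge (e.g. d–a), it is not an edgeless graph, so tw(G) ≥ 1. The upper and lower bounds meet at 1, so that is the treewidth.

Treewidth 1.
One optimal decomposition is:
Bags: B1 = {a, d}  B2 = {a, c}  B3 = {c, e}  B4 = {b, e}  B5 = {b, g}  B6 = {f, g}
Tree: B1–B2, B2–B3, B3–B4, B4–B5, B5–B6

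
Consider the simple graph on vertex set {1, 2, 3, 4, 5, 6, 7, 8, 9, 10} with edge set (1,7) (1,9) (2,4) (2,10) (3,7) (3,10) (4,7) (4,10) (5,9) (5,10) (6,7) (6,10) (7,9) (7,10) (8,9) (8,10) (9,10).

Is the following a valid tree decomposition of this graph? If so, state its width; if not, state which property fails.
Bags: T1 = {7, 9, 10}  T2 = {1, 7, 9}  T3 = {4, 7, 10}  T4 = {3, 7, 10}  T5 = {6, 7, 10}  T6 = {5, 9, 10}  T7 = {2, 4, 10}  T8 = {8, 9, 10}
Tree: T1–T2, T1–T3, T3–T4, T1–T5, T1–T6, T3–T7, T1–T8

Yes; width 2.

Checking the three conditions: (i) the bags cover all of {1, 2, 3, 4, 5, 6, 7, 8, 9, 10}; (ii) for each edge, some bag contains both endpoints; (iii) the bags containing any fixed vertex form a subtree. All hold, so the decomposition is valid with width 3 − 1 = 2.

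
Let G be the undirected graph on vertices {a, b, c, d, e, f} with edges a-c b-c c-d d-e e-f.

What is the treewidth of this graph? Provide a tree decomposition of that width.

Treewidth 1.
Bags: B1 = {c, d}  B2 = {d, e}  B3 = {e, f}  B4 = {a, c}  B5 = {b, c}
Tree: B1–B2, B2–B3, B1–B4, B1–B5

The largest bag has 2 vertices, giving width 1; this decomposition certifies tw(G) ≤ 1. G has an edge, so its treewidth is at least 1. Combining the bounds, tw(G) = 1.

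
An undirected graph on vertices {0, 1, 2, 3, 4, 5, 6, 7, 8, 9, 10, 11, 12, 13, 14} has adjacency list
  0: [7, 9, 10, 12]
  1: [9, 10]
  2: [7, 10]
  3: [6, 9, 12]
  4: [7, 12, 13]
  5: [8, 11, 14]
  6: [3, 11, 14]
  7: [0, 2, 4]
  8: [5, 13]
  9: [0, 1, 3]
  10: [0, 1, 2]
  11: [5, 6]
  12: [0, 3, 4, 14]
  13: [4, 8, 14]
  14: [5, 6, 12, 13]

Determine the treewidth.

3

A width-3 tree decomposition is:
Bags: B1 = {1, 2, 7, 10}  B2 = {0, 1, 7, 10}  B3 = {0, 1, 7, 9}  B4 = {0, 4, 7, 9}  B5 = {0, 4, 9, 12}  B6 = {3, 4, 9, 12}  B7 = {3, 4, 12, 13}  B8 = {3, 12, 13, 14}  B9 = {3, 6, 13, 14}  B10 = {6, 8, 13, 14}  B11 = {5, 6, 8, 14}  B12 = {5, 6, 8, 11}
Tree: B1–B2, B2–B3, B3–B4, B4–B5, B5–B6, B6–B7, B7–B8, B8–B9, B9–B10, B10–B11, B11–B12
Every bag has size at most 4, so the width is 4 − 1 = 3 and tw(G) ≤ 3. For the lower bound: the 4 vertex sets {1,2,10}, {7}, {0}, {3,4,9,12} are disjoint, each induces a connected subgraph, and every pair is joined by at least one edge of G. Contracting each set to a single vertex therefore yields K_{4} as a minor, and since treewidth is minor-monotone, tw(G) ≥ tw(K_{4}) = 3. The upper and lower bounds meet at 3, so that is the treewidth.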